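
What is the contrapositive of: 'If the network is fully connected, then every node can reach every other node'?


Original: If the network is fully connected, then every node can reach every other node
Contrapositive: If ¬Q, then ¬P
Negate Q: not (every node can reach every other node)
Negate P: not (the network is fully connected)

If not (every node can reach every other node), then not (the network is fully connected).


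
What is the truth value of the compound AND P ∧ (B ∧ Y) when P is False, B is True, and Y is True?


P = False, B = True, Y = True
Step 1: B ∧ Y = True AND True = True
Step 2: P ∧ True = False AND True = False
AND is true only when ALL operands are true.

False


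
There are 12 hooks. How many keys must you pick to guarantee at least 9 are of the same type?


Pigeonhole: to guarantee k in one of n categories, need (k-1)×n + 1.
k = 9, n = 12
Minimum = (9-1) × 12 + 1 = 8 × 12 + 1

97


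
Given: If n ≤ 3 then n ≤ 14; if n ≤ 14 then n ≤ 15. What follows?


Hypothetical syllogism: P → Q, Q → R ⊢ P → R
Premise 1: n ≤ 3 → n ≤ 14
Premise 2: n ≤ 14 → n ≤ 15
Chain the implications: the middle term (n ≤ 14) links the two.
Conclusion: If n ≤ 3, then n ≤ 15.

If n ≤ 3, then n ≤ 15.


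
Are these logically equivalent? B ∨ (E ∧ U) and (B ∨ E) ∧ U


Expression 1: B ∨ (E ∧ U)
Expression 2: (B ∨ E) ∧ U
Truth table (B E U | Expr1 Expr2):
  T T T |   T     T
  T T F |   T     F   ← differ
  T F T |   T     T
  T F F |   T     F   ← differ
  F T T |   T     T
  F T F |   F     F
  F F T |   F     F
  F F F |   F     F
Counterexample: B=T, E=T, U=F gives Expr1 = T but Expr2 = F, so the expressions are NOT logically equivalent.

No


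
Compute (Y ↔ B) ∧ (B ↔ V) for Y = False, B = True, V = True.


Y = False, B = True, V = True
Step 1: Y ↔ B is true when Y and B have the same value. Result: False
Step 2: B ↔ V is true when B and V have the same value. Result: True
Step 3: False ∧ True = False

False


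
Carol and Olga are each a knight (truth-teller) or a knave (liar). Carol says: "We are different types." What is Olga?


Carol says: "We are different types."
Case 1: Carol is a Knight (truth-teller)
  Statement is true → they ARE different → Olga is a Knave
Case 2: Carol is a Knave (liar)
  Statement is false → they are NOT different → Olga is a Knave
In both cases, Olga is a Knave.

Knave


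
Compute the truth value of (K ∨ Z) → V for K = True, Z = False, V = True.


K = True, Z = False, V = True
Step 1: K ∨ Z = True OR False = True
Step 2: (True) → V: false only when antecedent=True and V=False.
Result: True

True


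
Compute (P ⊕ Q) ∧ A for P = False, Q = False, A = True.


P = False, Q = False, A = True
Step 1: P ⊕ Q = False XOR False = False
Step 2: False ∧ A = False AND True = False
XOR true when exactly one of P,Q is true; then AND with A.

False


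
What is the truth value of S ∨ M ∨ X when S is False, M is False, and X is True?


S = False, M = False, X = True
Step 1: S ∨ M = False OR False = False
Step 2: False ∨ X = False OR True = True
OR is true when at least one operand is true.

True


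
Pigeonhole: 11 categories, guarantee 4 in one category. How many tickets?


Pigeonhole: to guarantee k in one of n categories, need (k-1)×n + 1.
k = 4, n = 11
Minimum = (4-1) × 11 + 1 = 3 × 11 + 1

34


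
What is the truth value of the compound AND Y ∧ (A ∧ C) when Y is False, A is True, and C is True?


Y = False, A = True, C = True
Step 1: A ∧ C = True AND True = True
Step 2: Y ∧ True = False AND True = False
AND is true only when ALL operands are true.

False


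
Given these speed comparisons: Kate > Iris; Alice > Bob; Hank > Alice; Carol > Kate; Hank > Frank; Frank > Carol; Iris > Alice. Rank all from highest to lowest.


Constraints: Kate > Iris; Alice > Bob; Hank > Alice; Carol > Kate; Hank > Frank; Frank > Carol; Iris > Alice
Method: at each step, the next-highest is the one remaining person who never appears on the smaller side of a constraint between remaining people.
  Step 1: remaining {Frank, Bob, Alice, Kate, Iris, Carol, Hank}; on the smaller side: {Frank, Bob, Alice, Kate, Iris, Carol} → Hank is next (Hank > Alice; Hank > Frank).
  Step 2: remaining {Frank, Bob, Alice, Kate, Iris, Carol}; on the smaller side: {Bob, Alice, Kate, Iris, Carol} → Frank is next (Frank > Carol).
  Step 3: remaining {Bob, Alice, Kate, Iris, Carol}; on the smaller side: {Bob, Alice, Kate, Iris} → Carol is next (Carol > Kate).
  Step 4: remaining {Bob, Alice, Kate, Iris}; on the smaller side: {Bob, Alice, Iris} → Kate is next (Kate > Iris).
  Step 5: remaining {Bob, Alice, Iris}; on the smaller side: {Bob, Alice} → Iris is next (Iris > Alice).
  Step 6: remaining {Bob, Alice}; on the smaller side: {Bob} → Alice is next (Alice > Bob).
  Step 7: only Bob remains → lowest.
Final ranking (highest to lowest):

Hank > Frank > Carol > Kate > Iris > Alice > Bob


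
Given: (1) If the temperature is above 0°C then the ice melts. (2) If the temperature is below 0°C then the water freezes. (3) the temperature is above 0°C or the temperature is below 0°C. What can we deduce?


Constructive dilemma: (P → Q) ∧ (R → S), P ∨ R ⊢ Q ∨ S
Premise 1: the temperature is above 0°C → the ice melts
Premise 2: the temperature is below 0°C → the water freezes
Premise 3: the temperature is above 0°C ∨ the temperature is below 0°C
Case 1: Assuming the temperature is above 0°C, then by Premise 1, the ice melts.
Case 2: Assuming the temperature is below 0°C, then by Premise 2, the water freezes.
Since one of the temperature is above 0°C or the temperature is below 0°C must hold, we get the ice melts or the water freezes.

The ice melts or the water freezes.


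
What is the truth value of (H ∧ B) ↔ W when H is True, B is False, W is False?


H = True, B = False, W = False
Step 1: H ∧ B = True AND False = False
Step 2: (False) ↔ W: true when both sides have same truth value.
Result: False ↔ False = True

True


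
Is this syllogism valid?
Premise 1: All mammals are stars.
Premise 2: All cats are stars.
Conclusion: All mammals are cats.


Premise 1: All mammals are stars.
Premise 2: All cats are stars.
Conclusion: All mammals are cats.
Fallacy: undistributed middle. stars is predicate in both.
Counterexample: mammals and cats could be disjoint subsets of stars.

Invalid


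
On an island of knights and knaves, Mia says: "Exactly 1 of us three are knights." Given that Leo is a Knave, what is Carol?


Mia claims exactly 1 knights among Mia, Leo, Carol.
Given: Leo is a Knave.

Case 1: Mia is a Knight (tells truth)
  Then exactly 1 of the three are knights.
  Counting Mia, Leo: 1 knight(s) so far. Need 0 more → Carol = Knave.
Case 2: Mia is a Knave (lies)
  Then the count is NOT 1.
  If Carol = Knight, count = 1 = 1 → claim would be true, contradicts lie.
  If Carol = Knave, count = 0 ≠ 1 → lie confirmed ✓

Carol is a Knave.

Knave


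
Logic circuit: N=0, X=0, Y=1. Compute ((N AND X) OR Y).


N AND X = 0&0 = 0
0 OR 1 = 1

1


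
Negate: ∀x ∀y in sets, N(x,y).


Original: ∀x ∀y N(x,y)
Rule: ¬∀→∃, ¬∃→∀, negate predicate.
Negation: ∃x ∃y ¬N(x,y)

∃x ∃y ¬N(x,y)


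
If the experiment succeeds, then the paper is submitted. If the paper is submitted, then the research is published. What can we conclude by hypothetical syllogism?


Hypothetical syllogism: P → Q, Q → R ⊢ P → R
Premise 1: the experiment succeeds → the paper is submitted
Premise 2: the paper is submitted → the research is published
Chain the implications: the middle term (the paper is submitted) links the two.
Conclusion: If the experiment succeeds, then the research is published.

If the experiment succeeds, then the research is published.


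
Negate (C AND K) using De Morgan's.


De Morgan's law: ¬(P ∧ Q) ≡ ¬P ∨ ¬Q
¬(C ∧ K) = ¬C ∨ ¬K

¬C ∨ ¬K


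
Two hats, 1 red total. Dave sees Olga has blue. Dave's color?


Total red = 1, Olga = blue
Red accounted for: 0
Remaining for Dave: 1
Dave's hat is red.

red


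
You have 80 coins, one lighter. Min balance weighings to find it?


Each weighing has 3 outcomes (left heavy / balance / right heavy), so k weighings distinguish at most 3^k cases; splitting into three near-equal groups achieves this.
Need 3^k ≥ 80: 3^3 = 27 < 80 ≤ 3^4 = 81
k = ⌈log₃(80)⌉ = 4

4


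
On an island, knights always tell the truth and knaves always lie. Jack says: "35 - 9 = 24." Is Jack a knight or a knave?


Statement: "35 - 9 = 24."
Actual: 35 - 9 = 26
Claimed: 24
Statement is FALSE → Jack lies → Knave

Knave


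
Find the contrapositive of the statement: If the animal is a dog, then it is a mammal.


Original: If the animal is a dog, then it is a mammal
Contrapositive: If ¬Q, then ¬P
Negate Q: not (it is a mammal)
Negate P: not (the animal is a dog)

If not (it is a mammal), then not (the animal is a dog).


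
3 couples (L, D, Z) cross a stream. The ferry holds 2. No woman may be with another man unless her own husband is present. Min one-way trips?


Label couples L, D, Z (H = husband, W = wife).
Counting alone: 6 people, the ferry carries 2 and someone must bring it back, so each round trip nets at most +1 on the far side until the last crossing → at least 9 trips. The jealousy constraint makes 9 impossible; the shortest valid schedule has 11:
1. WL+WD →  (far: WL,WD; near: HL,HD,HZ,WZ)
2. WL ←       (far: WD; near: HL,HD,HZ,WL,WZ)
3. WL+WZ →  (far: WL,WD,WZ; near: HL,HD,HZ)
4. WL ←       (far: WD,WZ; near: HL,HD,HZ,WL)
5. HD+HZ →  (far: HD,WD,HZ,WZ; near: HL,WL)
6. HD+WD ←  (far: HZ,WZ; near: HL,WL,HD,WD)
7. HL+HD →  (far: HL,HD,HZ,WZ; near: WL,WD)
8. WZ ←       (far: HL,HD,HZ; near: WL,WD,WZ)
9. WL+WD →  (far: HL,WL,HD,WD,HZ; near: WZ)
10. HZ ←      (far: HL,WL,HD,WD; near: HZ,WZ)
11. HZ+WZ → (far: all six; near: empty)
In every state each wife is either with her husband or with no other man.
Minimum trips = 11

11


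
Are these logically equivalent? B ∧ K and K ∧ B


Expression 1: B ∧ K
Expression 2: K ∧ B
Truth table (B K | Expr1 Expr2):
  T T |   T     T
  T F |   F     F
  F T |   F     F
  F F |   F     F
All 4 rows agree, so the expressions are logically equivalent.

Yes


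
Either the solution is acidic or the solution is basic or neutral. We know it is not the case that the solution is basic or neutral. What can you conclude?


Disjunctive syllogism: P ∨ Q, ¬P ⊢ Q
Disjunction: the solution is acidic ∨ the solution is basic or neutral
We know it is not the case that the solution is basic or neutral.
By disjunctive syllogism, the other disjunct must be true.

The solution is acidic


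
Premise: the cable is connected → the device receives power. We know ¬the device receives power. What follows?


Modus tollens: P → Q, ¬Q ⊢ ¬P
P: the cable is connected
Q: the device receives power
We have P → Q and Q is false.
By modus tollens, P must be false.

It is not the case that the cable is connected


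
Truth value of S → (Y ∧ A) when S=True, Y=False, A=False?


S = True, Y = False, A = False
Expression: S → (Y ∧ A)
Step 1: Y ∧ A = False AND False = False
Step 2: S → (False) = True → False = False

False


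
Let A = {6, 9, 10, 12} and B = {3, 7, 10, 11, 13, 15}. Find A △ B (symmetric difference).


A = {6, 9, 10, 12}
B = {3, 7, 10, 11, 13, 15}
Operation: symmetric difference
In A only: [6, 9, 12], in B only: [3, 7, 11, 13, 15]

{3, 6, 7, 9, 11, 12, 13, 15}


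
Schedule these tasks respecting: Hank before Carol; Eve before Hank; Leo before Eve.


Constraints: Hank before Carol; Eve before Hank; Leo before Eve
Method: repeatedly schedule the remaining task that has no remaining task required before it.
  Step 1: remaining {Eve, Carol, Leo, Hank}; every task except Leo still has a predecessor pending → schedule Leo.
  Step 2: remaining {Eve, Carol, Hank}; every task except Eve still has a predecessor pending → schedule Eve.
  Step 3: remaining {Carol, Hank}; every task except Hank still has a predecessor pending → schedule Hank.
  Step 4: only Carol remains → schedule Carol.
Resulting order:

Leo → Eve → Hank → Carol


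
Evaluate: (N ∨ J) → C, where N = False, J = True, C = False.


N = False, J = True, C = False
Step 1: N ∨ J = False OR True = True
Step 2: (True) → C: false only when antecedent=True and C=False.
Result: False

False


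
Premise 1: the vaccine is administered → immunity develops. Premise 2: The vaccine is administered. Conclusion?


Modus ponens: P → Q, P ⊢ Q
P: the vaccine is administered
Q: immunity develops
We have P → Q and P is true.
By modus ponens, Q must be true.

Immunity develops


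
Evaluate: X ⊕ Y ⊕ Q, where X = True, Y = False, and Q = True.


X = True, Y = False, Q = True
Step 1: X ⊕ Y = True XOR False = True
Step 2: True ⊕ Q = True XOR True = False
XOR is true when an odd number of operands are true.

False


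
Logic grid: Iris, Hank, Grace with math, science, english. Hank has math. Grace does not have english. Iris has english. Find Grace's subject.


From clues:
  Iris → english
  Hank → math
By elimination, Grace gets the remaining.

science


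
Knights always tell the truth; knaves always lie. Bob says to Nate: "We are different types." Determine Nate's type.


Bob says: "We are different types."
Case 1: Bob is a Knight (truth-teller)
  Statement is true → they ARE different → Nate is a Knave
Case 2: Bob is a Knave (liar)
  Statement is false → they are NOT different → Nate is a Knave
In both cases, Nate is a Knave.

Knave


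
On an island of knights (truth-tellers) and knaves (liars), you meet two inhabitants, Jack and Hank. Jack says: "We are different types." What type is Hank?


Jack says: "We are different types."
Case 1: Jack is a Knight (truth-teller)
  Statement is true → they ARE different → Hank is a Knave
Case 2: Jack is a Knave (liar)
  Statement is false → they are NOT different → Hank is a Knave
In both cases, Hank is a Knave.

Knave


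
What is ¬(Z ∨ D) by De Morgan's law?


De Morgan's law: ¬(P ∨ Q) ≡ ¬P ∧ ¬Q
¬(Z ∨ D) = ¬Z ∧ ¬D

¬Z ∧ ¬D


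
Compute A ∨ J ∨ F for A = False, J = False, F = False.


A = False, J = False, F = False
Step 1: A ∨ J = False OR False = False
Step 2: False ∨ F = False OR False = False
OR is true when at least one operand is true.

False


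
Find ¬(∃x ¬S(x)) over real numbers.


Original: ∃x ¬S(x)
Rule: ¬∀→∃, ¬∃→∀, negate predicate.
Negation: ∀x S(x)

∀x S(x)


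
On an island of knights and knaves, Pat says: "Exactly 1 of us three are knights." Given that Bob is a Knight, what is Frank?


Pat claims exactly 1 knights among Pat, Bob, Frank.
Given: Bob is a Knight.

Case 1: Pat is a Knight (tells truth)
  Then exactly 1 of the three are knights.
  Counting Pat, Bob: 2 knight(s) so far. Need -1 more → impossible.
Case 2: Pat is a Knave (lies)
  Then the count is NOT 1.
  If Frank = Knave, count = 1 = 1 → claim would be true, contradicts lie.
  If Frank = Knight, count = 2 ≠ 1 → lie confirmed ✓

Frank is a Knight.

Knight


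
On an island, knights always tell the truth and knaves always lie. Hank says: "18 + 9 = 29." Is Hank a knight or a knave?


Statement: "18 + 9 = 29."
Actual: 18 + 9 = 27
Claimed: 29
Statement is FALSE → Hank lies → Knave

Knave


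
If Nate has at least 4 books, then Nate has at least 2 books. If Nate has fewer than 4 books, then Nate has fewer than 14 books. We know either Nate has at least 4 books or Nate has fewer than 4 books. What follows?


Constructive dilemma: (P → Q) ∧ (R → S), P ∨ R ⊢ Q ∨ S
Premise 1: Nate has at least 4 books → Nate has at least 2 books
Premise 2: Nate has fewer than 4 books → Nate has fewer than 14 books
Premise 3: Nate has at least 4 books ∨ Nate has fewer than 4 books
Case 1: Assuming Nate has at least 4 books, then by Premise 1, Nate has at least 2 books.
Case 2: Assuming Nate has fewer than 4 books, then by Premise 2, Nate has fewer than 14 books.
Since one of Nate has at least 4 books or Nate has fewer than 4 books must hold, we get Nate has at least 2 books or Nate has fewer than 14 books.

Nate has at least 2 books or Nate has fewer than 14 books.


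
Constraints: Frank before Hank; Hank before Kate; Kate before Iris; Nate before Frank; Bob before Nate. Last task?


Constraints: Frank before Hank; Hank before Kate; Kate before Iris; Nate before Frank; Bob before Nate
The last task can have nothing scheduled after it, so it must never appear on the left of a 'before'.
Tasks appearing before some other task: Frank, Hank, Kate, Nate, Bob.
The only task not in that list is Iris → it is last.

Iris


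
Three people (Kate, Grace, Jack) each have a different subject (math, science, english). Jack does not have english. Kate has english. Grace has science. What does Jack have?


From clues:
  Kate → english
  Grace → science
By elimination, Jack gets the remaining.

math


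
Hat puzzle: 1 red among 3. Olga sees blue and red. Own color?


Total red = 1, seen red = 1
Own red = 1 - 1 = 0
Olga's hat is blue.

blue


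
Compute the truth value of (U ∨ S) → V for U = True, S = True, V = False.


U = True, S = True, V = False
Step 1: U ∨ S = True OR True = True
Step 2: (True) → V: false only when antecedent=True and V=False.
Result: False

False


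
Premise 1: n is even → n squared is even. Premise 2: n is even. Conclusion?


Modus ponens: P → Q, P ⊢ Q
P: n is even
Q: n squared is even
We have P → Q and P is true.
By modus ponens, Q must be true.

n squared is even


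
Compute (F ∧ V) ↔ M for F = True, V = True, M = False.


F = True, V = True, M = False
Step 1: F ∧ V = True AND True = True
Step 2: (True) ↔ M: true when both sides have same truth value.
Result: True ↔ False = False

False


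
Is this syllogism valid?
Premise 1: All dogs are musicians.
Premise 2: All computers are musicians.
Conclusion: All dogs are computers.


Premise 1: All dogs are musicians.
Premise 2: All computers are musicians.
Conclusion: All dogs are computers.
Fallacy: undistributed middle. musicians is predicate in both.
Counterexample: dogs and computers could be disjoint subsets of musicians.

Invalid


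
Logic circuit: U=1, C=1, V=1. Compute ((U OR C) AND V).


U OR C = 1|1 = 1
1 AND 1 = 1

1


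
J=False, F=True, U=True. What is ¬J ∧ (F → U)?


J = False, F = True, U = True
Expression: ¬J ∧ (F → U)
Step 1: ¬J = NOT False = True
Step 2: F → U = True → True (false only if F=True, U=False) = True
Step 3: (True) ∧ (True) = True AND True = True

True


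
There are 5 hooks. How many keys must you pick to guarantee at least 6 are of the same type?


Pigeonhole: to guarantee k in one of n categories, need (k-1)×n + 1.
k = 6, n = 5
Minimum = (6-1) × 5 + 1 = 5 × 5 + 1

26


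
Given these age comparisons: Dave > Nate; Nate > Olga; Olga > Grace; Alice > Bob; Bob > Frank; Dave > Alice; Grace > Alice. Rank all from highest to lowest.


Constraints: Dave > Nate; Nate > Olga; Olga > Grace; Alice > Bob; Bob > Frank; Dave > Alice; Grace > Alice
Method: at each step, the next-highest is the one remaining person who never appears on the smaller side of a constraint between remaining people.
  Step 1: remaining {Bob, Frank, Dave, Alice, Olga, Grace, Nate}; on the smaller side: {Bob, Frank, Alice, Olga, Grace, Nate} → Dave is next (Dave > Nate; Dave > Alice).
  Step 2: remaining {Bob, Frank, Alice, Olga, Grace, Nate}; on the smaller side: {Bob, Frank, Alice, Olga, Grace} → Nate is next (Nate > Olga).
  Step 3: remaining {Bob, Frank, Alice, Olga, Grace}; on the smaller side: {Bob, Frank, Alice, Grace} → Olga is next (Olga > Grace).
  Step 4: remaining {Bob, Frank, Alice, Grace}; on the smaller side: {Bob, Frank, Alice} → Grace is next (Grace > Alice).
  Step 5: remaining {Bob, Frank, Alice}; on the smaller side: {Bob, Frank} → Alice is next (Alice > Bob).
  Step 6: remaining {Bob, Frank}; on the smaller side: {Frank} → Bob is next (Bob > Frank).
  Step 7: only Frank remains → lowest.
Final ranking (highest to lowest):

Dave > Nate > Olga > Grace > Alice > Bob > Frank


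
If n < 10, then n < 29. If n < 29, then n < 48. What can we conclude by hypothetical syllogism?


Hypothetical syllogism: P → Q, Q → R ⊢ P → R
Premise 1: n < 10 → n < 29
Premise 2: n < 29 → n < 48
Chain the implications: the middle term (n < 29) links the two.
Conclusion: If n < 10, then n < 48.

If n < 10, then n < 48.


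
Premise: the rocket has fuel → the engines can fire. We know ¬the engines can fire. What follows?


Modus tollens: P → Q, ¬Q ⊢ ¬P
P: the rocket has fuel
Q: the engines can fire
We have P → Q and Q is false.
By modus tollens, P must be false.

It is not the case that the rocket has fuel


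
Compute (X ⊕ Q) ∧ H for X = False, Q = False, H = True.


X = False, Q = False, H = True
Step 1: X ⊕ Q = False XOR False = False
Step 2: False ∧ H = False AND True = False
XOR true when exactly one of X,Q is true; then AND with H.

False


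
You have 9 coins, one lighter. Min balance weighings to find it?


Each weighing has 3 outcomes (left heavy / balance / right heavy), so k weighings distinguish at most 3^k cases; splitting into three near-equal groups achieves this.
Need 3^k ≥ 9: 3^1 = 3 < 9 ≤ 3^2 = 9
k = ⌈log₃(9)⌉ = 2

2


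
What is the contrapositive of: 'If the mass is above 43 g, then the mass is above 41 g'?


Original: If the mass is above 43 g, then the mass is above 41 g
Contrapositive: If ¬Q, then ¬P
Negate Q: not (the mass is above 41 g)
Negate P: not (the mass is above 43 g)

If not (the mass is above 41 g), then not (the mass is above 43 g).


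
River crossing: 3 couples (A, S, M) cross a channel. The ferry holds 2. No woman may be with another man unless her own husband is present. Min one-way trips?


Label couples A, S, M (H = husband, W = wife).
Counting alone: 6 people, the ferry carries 2 and someone must bring it back, so each round trip nets at most +1 on the far side until the last crossing → at least 9 trips. The jealousy constraint makes 9 impossible; the shortest valid schedule has 11:
1. WA+WS →  (far: WA,WS; near: HA,HS,HM,WM)
2. WA ←       (far: WS; near: HA,HS,HM,WA,WM)
3. WA+WM →  (far: WA,WS,WM; near: HA,HS,HM)
4. WA ←       (far: WS,WM; near: HA,HS,HM,WA)
5. HS+HM →  (far: HS,WS,HM,WM; near: HA,WA)
6. HS+WS ←  (far: HM,WM; near: HA,WA,HS,WS)
7. HA+HS →  (far: HA,HS,HM,WM; near: WA,WS)
8. WM ←       (far: HA,HS,HM; near: WA,WS,WM)
9. WA+WS →  (far: HA,WA,HS,WS,HM; near: WM)
10. HM ←      (far: HA,WA,HS,WS; near: HM,WM)
11. HM+WM → (far: all six; near: empty)
In every state each wife is either with her husband or with no other man.
Minimum trips = 11

11


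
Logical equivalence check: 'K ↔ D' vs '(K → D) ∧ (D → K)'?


Expression 1: K ↔ D
Expression 2: (K → D) ∧ (D → K)
Truth table (K D | Expr1 Expr2):
  T T |   T     T
  T F |   F     F
  F T |   F     F
  F F |   T     T
All 4 rows agree, so the expressions are logically equivalent.

Yes


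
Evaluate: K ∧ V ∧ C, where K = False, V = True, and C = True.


K = False, V = True, C = True
Step 1: K ∧ V = False AND True = False
Step 2: (False) ∧ C = (False) AND True = False
AND is true only when ALL operands are true.

False


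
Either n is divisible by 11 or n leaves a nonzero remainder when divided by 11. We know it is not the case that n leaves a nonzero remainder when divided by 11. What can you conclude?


Disjunctive syllogism: P ∨ Q, ¬P ⊢ Q
Disjunction: n is divisible by 11 ∨ n leaves a nonzero remainder when divided by 11
We know it is not the case that n leaves a nonzero remainder when divided by 11.
By disjunctive syllogism, the other disjunct must be true.

n is divisible by 11


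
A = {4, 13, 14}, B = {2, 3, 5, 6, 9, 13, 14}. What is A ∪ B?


A = {4, 13, 14}
B = {2, 3, 5, 6, 9, 13, 14}
Operation: union
All elements combined: 2, 3, 4, 5, 6, 9, 13, 14

{2, 3, 4, 5, 6, 9, 13, 14}


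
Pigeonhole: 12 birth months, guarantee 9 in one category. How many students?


Pigeonhole: to guarantee k in one of n categories, need (k-1)×n + 1.
k = 9, n = 12
Minimum = (9-1) × 12 + 1 = 8 × 12 + 1

97


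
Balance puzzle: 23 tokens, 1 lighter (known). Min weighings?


Each weighing has 3 outcomes (left heavy / balance / right heavy), so k weighings distinguish at most 3^k cases; splitting into three near-equal groups achieves this.
Need 3^k ≥ 23: 3^2 = 9 < 23 ≤ 3^3 = 27
k = ⌈log₃(23)⌉ = 3

3


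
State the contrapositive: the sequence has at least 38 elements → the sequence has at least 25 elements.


Original: If the sequence has at least 38 elements, then the sequence has at least 25 elements
Contrapositive: If ¬Q, then ¬P
Negate Q: not (the sequence has at least 25 elements)
Negate P: not (the sequence has at least 38 elements)

If not (the sequence has at least 25 elements), then not (the sequence has at least 38 elements).


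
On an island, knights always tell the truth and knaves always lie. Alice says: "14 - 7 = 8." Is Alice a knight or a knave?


Statement: "14 - 7 = 8."
Actual: 14 - 7 = 7
Claimed: 8
Statement is FALSE → Alice lies → Knave

Knave


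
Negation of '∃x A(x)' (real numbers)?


Original: ∃x A(x)
Rule: ¬∀→∃, ¬∃→∀, negate predicate.
Negation: ∀x ¬A(x)

∀x ¬A(x)


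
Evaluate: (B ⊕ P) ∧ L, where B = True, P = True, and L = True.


B = True, P = True, L = True
Step 1: B ⊕ P = True XOR True = False
Step 2: False ∧ L = False AND True = False
XOR true when exactly one of B,P is true; then AND with L.

False


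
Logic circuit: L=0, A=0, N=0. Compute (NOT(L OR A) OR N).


L OR A = 0
NOT(0) = 1
1 OR 0 = 1

1


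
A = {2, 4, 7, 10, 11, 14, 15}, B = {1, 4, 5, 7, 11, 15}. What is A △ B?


A = {2, 4, 7, 10, 11, 14, 15}
B = {1, 4, 5, 7, 11, 15}
Operation: symmetric difference
In A only: [2, 10, 14], in B only: [1, 5]

{1, 2, 5, 10, 14}


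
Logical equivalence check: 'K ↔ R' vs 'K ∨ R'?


Expression 1: K ↔ R
Expression 2: K ∨ R
Truth table (K R | Expr1 Expr2):
  T T |   T     T
  T F |   F     T   ← differ
  F T |   F     T   ← differ
  F F |   T     F   ← differ
Counterexample: K=T, R=F gives Expr1 = F but Expr2 = T, so the expressions are NOT logically equivalent.

No


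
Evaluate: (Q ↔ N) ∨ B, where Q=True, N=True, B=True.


Q = True, N = True, B = True
Expression: (Q ↔ N) ∨ B
Step 1: Q ↔ N = (True iff True) (true when values match) = True
Step 2: (True) ∨ B = True OR True = True

True


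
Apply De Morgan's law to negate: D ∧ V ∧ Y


De Morgan's law: ¬(P ∧ Q ∧ R) ≡ ¬P ∨ ¬Q ∨ ¬R
¬(D ∧ V ∧ Y) = ¬D ∨ ¬V ∨ ¬Y

¬D ∨ ¬V ∨ ¬Y


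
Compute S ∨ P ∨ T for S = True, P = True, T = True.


S = True, P = True, T = True
Step 1: S ∨ P = True OR True = True
Step 2: True ∨ T = True OR True = True
OR is true when at least one operand is true.

True


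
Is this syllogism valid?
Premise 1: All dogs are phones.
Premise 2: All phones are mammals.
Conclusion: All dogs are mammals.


Premise 1: All dogs are phones.
Premise 2: All phones are mammals.
Conclusion: All dogs are mammals.
Barbara syllogism (AAA-1): All A are B, All B are C → All A are C.
Middle term (phones) distributed in premise 2.

Valid


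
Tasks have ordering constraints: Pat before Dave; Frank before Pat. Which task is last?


Constraints: Pat before Dave; Frank before Pat
The last task can have nothing scheduled after it, so it must never appear on the left of a 'before'.
Tasks appearing before some other task: Pat, Frank.
The only task not in that list is Dave → it is last.

Dave


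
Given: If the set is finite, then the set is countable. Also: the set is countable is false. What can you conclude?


Modus tollens: P → Q, ¬Q ⊢ ¬P
P: the set is finite
Q: the set is countable
We have P → Q and Q is false.
By modus tollens, P must be false.

It is not the case that the set is finite


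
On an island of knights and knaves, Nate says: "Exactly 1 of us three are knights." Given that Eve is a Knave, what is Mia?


Nate claims exactly 1 knights among Nate, Eve, Mia.
Given: Eve is a Knave.

Case 1: Nate is a Knight (tells truth)
  Then exactly 1 of the three are knights.
  Counting Nate, Eve: 1 knight(s) so far. Need 0 more → Mia = Knave.
Case 2: Nate is a Knave (lies)
  Then the count is NOT 1.
  If Mia = Knight, count = 1 = 1 → claim would be true, contradicts lie.
  If Mia = Knave, count = 0 ≠ 1 → lie confirmed ✓

Mia is a Knave.

Knave


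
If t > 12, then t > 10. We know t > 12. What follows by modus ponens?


Modus ponens: P → Q, P ⊢ Q
P: t > 12
Q: t > 10
We have P → Q and P is true.
By modus ponens, Q must be true.

t > 10


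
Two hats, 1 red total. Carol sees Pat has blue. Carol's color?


Total red = 1, Pat = blue
Red accounted for: 0
Remaining for Carol: 1
Carol's hat is red.

red


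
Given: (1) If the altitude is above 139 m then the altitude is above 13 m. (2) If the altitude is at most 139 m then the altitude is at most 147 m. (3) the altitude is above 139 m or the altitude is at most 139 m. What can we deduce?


Constructive dilemma: (P → Q) ∧ (R → S), P ∨ R ⊢ Q ∨ S
Premise 1: the altitude is above 139 m → the altitude is above 13 m
Premise 2: the altitude is at most 139 m → the altitude is at most 147 m
Premise 3: the altitude is above 139 m ∨ the altitude is at most 139 m
Case 1: Assuming the altitude is above 139 m, then by Premise 1, the altitude is above 13 m.
Case 2: Assuming the altitude is at most 139 m, then by Premise 2, the altitude is at most 147 m.
Since one of the altitude is above 139 m or the altitude is at most 139 m must hold, we get the altitude is above 13 m or the altitude is at most 147 m.

The altitude is above 13 m or the altitude is at most 147 m.


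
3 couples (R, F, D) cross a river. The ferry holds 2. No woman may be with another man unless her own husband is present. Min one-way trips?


Label couples R, F, D (H = husband, W = wife).
Counting alone: 6 people, the ferry carries 2 and someone must bring it back, so each round trip nets at most +1 on the far side until the last crossing → at least 9 trips. The jealousy constraint makes 9 impossible; the shortest valid schedule has 11:
1. WR+WF →  (far: WR,WF; near: HR,HF,HD,WD)
2. WR ←       (far: WF; near: HR,HF,HD,WR,WD)
3. WR+WD →  (far: WR,WF,WD; near: HR,HF,HD)
4. WR ←       (far: WF,WD; near: HR,HF,HD,WR)
5. HF+HD →  (far: HF,WF,HD,WD; near: HR,WR)
6. HF+WF ←  (far: HD,WD; near: HR,WR,HF,WF)
7. HR+HF →  (far: HR,HF,HD,WD; near: WR,WF)
8. WD ←       (far: HR,HF,HD; near: WR,WF,WD)
9. WR+WF →  (far: HR,WR,HF,WF,HD; near: WD)
10. HD ←      (far: HR,WR,HF,WF; near: HD,WD)
11. HD+WD → (far: all six; near: empty)
In every state each wife is either with her husband or with no other man.
Minimum trips = 11

11


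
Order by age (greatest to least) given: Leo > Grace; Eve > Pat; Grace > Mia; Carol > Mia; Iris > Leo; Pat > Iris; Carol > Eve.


Constraints: Leo > Grace; Eve > Pat; Grace > Mia; Carol > Mia; Iris > Leo; Pat > Iris; Carol > Eve
Method: at each step, the next-highest is the one remaining person who never appears on the smaller side of a constraint between remaining people.
  Step 1: remaining {Eve, Carol, Pat, Mia, Leo, Grace, Iris}; on the smaller side: {Eve, Pat, Mia, Leo, Grace, Iris} → Carol is next (Carol > Mia; Carol > Eve).
  Step 2: remaining {Eve, Pat, Mia, Leo, Grace, Iris}; on the smaller side: {Pat, Mia, Leo, Grace, Iris} → Eve is next (Eve > Pat).
  Step 3: remaining {Pat, Mia, Leo, Grace, Iris}; on the smaller side: {Mia, Leo, Grace, Iris} → Pat is next (Pat > Iris).
  Step 4: remaining {Mia, Leo, Grace, Iris}; on the smaller side: {Mia, Leo, Grace} → Iris is next (Iris > Leo).
  Step 5: remaining {Mia, Leo, Grace}; on the smaller side: {Mia, Grace} → Leo is next (Leo > Grace).
  Step 6: remaining {Mia, Grace}; on the smaller side: {Mia} → Grace is next (Grace > Mia).
  Step 7: only Mia remains → lowest.
Final ranking (highest to lowest):

Carol > Eve > Pat > Iris > Leo > Grace > Mia


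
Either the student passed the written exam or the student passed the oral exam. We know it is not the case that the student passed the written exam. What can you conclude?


Disjunctive syllogism: P ∨ Q, ¬P ⊢ Q
Disjunction: the student passed the written exam ∨ the student passed the oral exam
We know it is not the case that the student passed the written exam.
By disjunctive syllogism, the other disjunct must be true.

The student passed the oral exam


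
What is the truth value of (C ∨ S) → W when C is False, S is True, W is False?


C = False, S = True, W = False
Step 1: C ∨ S = False OR True = True
Step 2: (True) → W: false only when antecedent=True and W=False.
Result: False

False


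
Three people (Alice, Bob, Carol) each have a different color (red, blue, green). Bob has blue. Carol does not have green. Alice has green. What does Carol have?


From clues:
  Alice → green
  Bob → blue
By elimination, Carol gets the remaining.

red


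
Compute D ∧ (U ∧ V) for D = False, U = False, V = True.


D = False, U = False, V = True
Step 1: U ∧ V = False AND True = False
Step 2: D ∧ False = False AND False = False
AND is true only when ALL operands are true.

False


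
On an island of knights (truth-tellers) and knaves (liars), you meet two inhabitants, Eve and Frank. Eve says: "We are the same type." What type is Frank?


Eve says: "We are the same type."
Case 1: Eve is a Knight (truth-teller)
  Statement is true → they ARE the same → Frank is also a Knight
Case 2: Eve is a Knave (liar)
  Statement is false → they are NOT the same → Frank is a Knight
In both cases, Frank is a Knight.

Knight


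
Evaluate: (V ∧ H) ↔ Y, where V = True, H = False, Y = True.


V = True, H = False, Y = True
Step 1: V ∧ H = True AND False = False
Step 2: (False) ↔ Y: true when both sides have same truth value.
Result: False ↔ True = False

False


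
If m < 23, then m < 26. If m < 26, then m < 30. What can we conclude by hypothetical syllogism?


Hypothetical syllogism: P → Q, Q → R ⊢ P → R
Premise 1: m < 23 → m < 26
Premise 2: m < 26 → m < 30
Chain the implications: the middle term (m < 26) links the two.
Conclusion: If m < 23, then m < 30.

If m < 23, then m < 30.


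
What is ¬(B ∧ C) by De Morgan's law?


De Morgan's law: ¬(P ∧ Q) ≡ ¬P ∨ ¬Q
¬(B ∧ C) = ¬B ∨ ¬C

¬B ∨ ¬C


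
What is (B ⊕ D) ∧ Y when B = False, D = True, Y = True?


B = False, D = True, Y = True
Step 1: B ⊕ D = False XOR True = True
Step 2: True ∧ Y = True AND True = True
XOR true when exactly one of B,D is true; then AND with Y.

True


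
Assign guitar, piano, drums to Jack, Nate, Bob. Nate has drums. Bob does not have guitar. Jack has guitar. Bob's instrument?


From clues:
  Nate → drums
  Jack → guitar
By elimination, Bob gets the remaining.

piano


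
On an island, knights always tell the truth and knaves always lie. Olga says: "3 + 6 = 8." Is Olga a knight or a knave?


Statement: "3 + 6 = 8."
Actual: 3 + 6 = 9
Claimed: 8
Statement is FALSE → Olga lies → Knave

Knave


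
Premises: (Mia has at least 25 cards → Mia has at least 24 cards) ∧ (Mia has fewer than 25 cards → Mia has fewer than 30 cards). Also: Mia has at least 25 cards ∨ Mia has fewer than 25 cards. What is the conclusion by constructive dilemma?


Constructive dilemma: (P → Q) ∧ (R → S), P ∨ R ⊢ Q ∨ S
Premise 1: Mia has at least 25 cards → Mia has at least 24 cards
Premise 2: Mia has fewer than 25 cards → Mia has fewer than 30 cards
Premise 3: Mia has at least 25 cards ∨ Mia has fewer than 25 cards
Case 1: Assuming Mia has at least 25 cards, then by Premise 1, Mia has at least 24 cards.
Case 2: Assuming Mia has fewer than 25 cards, then by Premise 2, Mia has fewer than 30 cards.
Since one of Mia has at least 25 cards or Mia has fewer than 25 cards must hold, we get Mia has at least 24 cards or Mia has fewer than 30 cards.

Mia has at least 24 cards or Mia has fewer than 30 cards.


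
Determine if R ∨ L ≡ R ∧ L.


Expression 1: R ∨ L
Expression 2: R ∧ L
Truth table (R L | Expr1 Expr2):
  T T |   T     T
  T F |   T     F   ← differ
  F T |   T     F   ← differ
  F F |   F     F
Counterexample: R=T, L=F gives Expr1 = T but Expr2 = F, so the expressions are NOT logically equivalent.

No


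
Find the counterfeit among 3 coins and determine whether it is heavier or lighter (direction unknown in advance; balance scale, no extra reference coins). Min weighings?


Let n = 3. 6 possibilities (n coins × lighter/heavier); each weighing has 3 outcomes.
Bound for k weighings: say the first weighing puts j coins on each pan. If it tips, the 2j weighed coins remain suspects (each with a known direction) and k-1 weighings give 3^(k-1) outcomes; 3^(k-1) is odd, so 2j ≤ 3^(k-1) - 1. If it balances, the n - 2j unweighed coins remain with direction unknown: 2(n - 2j) ≤ 3^(k-1) - 1 by the same parity argument. Adding, n ≤ (3^(k-1) - 1) + (3^(k-1) - 1)/2 = (3^k - 3)/2, and the classical three-group strategy achieves this (3 coins in 2 weighings, 12 in 3, 39 in 4, 120 in 5).
So we need the smallest k with (3^k - 3)/2 ≥ 3.
k = 1: (3^1 - 3)/2 = 0 < 3 ✗
k = 2: (3^2 - 3)/2 = 3 ≥ 3 ✓

2


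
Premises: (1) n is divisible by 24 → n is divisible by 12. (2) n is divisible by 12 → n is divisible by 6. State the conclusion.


Hypothetical syllogism: P → Q, Q → R ⊢ P → R
Premise 1: n is divisible by 24 → n is divisible by 12
Premise 2: n is divisible by 12 → n is divisible by 6
Chain the implications: the middle term (n is divisible by 12) links the two.
Conclusion: If n is divisible by 24, then n is divisible by 6.

If n is divisible by 24, then n is divisible by 6.


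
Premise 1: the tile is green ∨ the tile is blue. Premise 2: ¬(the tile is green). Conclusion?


Disjunctive syllogism: P ∨ Q, ¬P ⊢ Q
Disjunction: the tile is green ∨ the tile is blue
We know it is not the case that the tile is green.
By disjunctive syllogism, the other disjunct must be true.

The tile is blue


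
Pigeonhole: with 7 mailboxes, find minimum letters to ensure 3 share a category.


Pigeonhole: to guarantee k in one of n categories, need (k-1)×n + 1.
k = 3, n = 7
Minimum = (3-1) × 7 + 1 = 2 × 7 + 1

15


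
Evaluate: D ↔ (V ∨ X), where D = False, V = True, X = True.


D = False, V = True, X = True
Step 1: V ∨ X = True OR True = True
Step 2: D ↔ (True): true when both sides have same truth value.
Result: False ↔ True = False

False


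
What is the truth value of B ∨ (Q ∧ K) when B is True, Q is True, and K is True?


B = True, Q = True, K = True
Step 1: Q ∧ K = True AND True = True
Step 2: B ∨ True = True OR True = True
AND evaluated first (higher precedence); then OR applied.

True


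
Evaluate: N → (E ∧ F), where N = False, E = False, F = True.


N = False, E = False, F = True
Step 1: E ∧ F = False AND True = False
Step 2: N → (False): false only when N=True and consequent=False.
Result: True

True


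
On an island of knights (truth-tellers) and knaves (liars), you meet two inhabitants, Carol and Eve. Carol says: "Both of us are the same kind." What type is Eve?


Carol says: "Both of us are the same kind."
Case 1: Carol is a Knight (truth-teller)
  Statement is true → they ARE the same → Eve is also a Knight
Case 2: Carol is a Knave (liar)
  Statement is false → they are NOT the same → Eve is a Knight
In both cases, Eve is a Knight.

Knight
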